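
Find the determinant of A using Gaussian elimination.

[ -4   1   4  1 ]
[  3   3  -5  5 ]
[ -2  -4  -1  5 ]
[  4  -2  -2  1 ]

Forward elimination:
R2 <- R2 - (-3/4)*R1:  [    0  15/4    -2  23/4 ]
R3 <- R3 - (1/2)*R1:  [    0  -9/2    -3   9/2 ]
R4 <- R4 - (-1)*R1:  [  0  -1   2   2 ]
R3 <- R3 - (-6/5)*R2:  [     0      0  -27/5   57/5 ]
R4 <- R4 - (-4/15)*R2:  [     0      0  22/15  53/15 ]
R4 <- R4 - (-22/81)*R3:  [      0       0       0  179/27 ]
Upper-triangular form:
[ -4     1      4       1 ]
[  0  15/4     -2    23/4 ]
[  0     0  -27/5    57/5 ]
[  0     0      0  179/27 ]
det(A) = (-1)^0 * (-4) * (15/4) * (-27/5) * (179/27) = 537  (0 row swaps -> sign +1)

det(A) = 537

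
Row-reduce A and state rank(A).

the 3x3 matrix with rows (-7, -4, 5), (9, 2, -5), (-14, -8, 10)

Row reduction:
R2 <- R2 - (-9/7)*R1:  [     0  -22/7   10/7 ]
R3 <- R3 - (2)*R1:  [ 0  0  0 ]
Row echelon form:
[ -7     -4     5 ]
[  0  -22/7  10/7 ]
[  0      0     0 ]
Nonzero rows / pivot columns: 2

rank(A) = 2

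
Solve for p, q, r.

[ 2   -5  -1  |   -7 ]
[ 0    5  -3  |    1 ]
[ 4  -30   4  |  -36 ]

(3, 2, 3)

Forward elimination on [A|b]:
R3 <- R3 - (2)*R1:  [   0  -20    6  -22 ]
R3 <- R3 - (-4)*R2:  [   0    0   -6  -18 ]
Row echelon form:
[ 2  -5  -1  |   -7 ]
[ 0   5  -3  |    1 ]
[ 0   0  -6  |  -18 ]
Back-substitution:
r = (-18) / -6 = 3
q = (1 - (-3)*(3)) / 5 = 2
p = (-7 - (-5)*(2) - (-1)*(3)) / 2 = 3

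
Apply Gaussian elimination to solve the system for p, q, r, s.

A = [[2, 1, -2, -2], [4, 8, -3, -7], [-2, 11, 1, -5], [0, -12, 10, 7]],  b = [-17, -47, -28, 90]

Forward elimination on [A|b]:
R2 <- R2 - (2)*R1:  [   0    6    1   -3  -13 ]
R3 <- R3 - (-1)*R1:  [   0   12   -1   -7  -45 ]
R3 <- R3 - (2)*R2:  [   0    0   -3   -1  -19 ]
R4 <- R4 - (-2)*R2:  [  0   0  12   1  64 ]
R4 <- R4 - (-4)*R3:  [   0    0    0   -3  -12 ]
Row echelon form:
[ 2  1  -2  -2  |  -17 ]
[ 0  6   1  -3  |  -13 ]
[ 0  0  -3  -1  |  -19 ]
[ 0  0   0  -3  |  -12 ]
Back-substitution:
s = (-12) / -3 = 4
r = (-19 - (-1)*(4)) / -3 = 5
q = (-13 - (1)*(5) - (-3)*(4)) / 6 = -1
p = (-17 - (1)*(-1) - (-2)*(5) - (-2)*(4)) / 2 = 1

(1, -1, 5, 4)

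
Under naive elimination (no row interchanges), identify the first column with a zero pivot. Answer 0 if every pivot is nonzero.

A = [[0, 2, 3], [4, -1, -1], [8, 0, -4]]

Naive forward elimination:
Pivot entry (1,1) is zero but row 2 has 4 in column 1 -> naive elimination stops; a row interchange (e.g. R1 <-> R2) would be required here.

first zero-pivot column = 1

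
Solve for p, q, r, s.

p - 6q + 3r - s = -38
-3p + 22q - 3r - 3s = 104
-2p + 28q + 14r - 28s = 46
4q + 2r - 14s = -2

Forward elimination on [A|b]:
R2 <- R2 - (-3)*R1:  [   0    4    6   -6  -10 ]
R3 <- R3 - (-2)*R1:  [   0   16   20  -30  -30 ]
R3 <- R3 - (4)*R2:  [  0   0  -4  -6  10 ]
R4 <- R4 - (1)*R2:  [  0   0  -4  -8   8 ]
R4 <- R4 - (1)*R3:  [  0   0   0  -2  -2 ]
Row echelon form:
[ 1  -6   3  -1  |  -38 ]
[ 0   4   6  -6  |  -10 ]
[ 0   0  -4  -6  |   10 ]
[ 0   0   0  -2  |   -2 ]
Back-substitution:
s = (-2) / -2 = 1
r = (10 - (-6)*(1)) / -4 = -4
q = (-10 - (6)*(-4) - (-6)*(1)) / 4 = 5
p = (-38 - (-6)*(5) - (3)*(-4) - (-1)*(1)) / 1 = 5

(5, 5, -4, 1)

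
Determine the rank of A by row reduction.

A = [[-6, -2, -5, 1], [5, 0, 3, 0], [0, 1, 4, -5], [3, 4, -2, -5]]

rank(A) = 4

Row reduction:
R2 <- R2 - (-5/6)*R1:  [    0  -5/3  -7/6   5/6 ]
R4 <- R4 - (-1/2)*R1:  [    0     3  -9/2  -9/2 ]
R3 <- R3 - (-3/5)*R2:  [     0      0  33/10   -9/2 ]
R4 <- R4 - (-9/5)*R2:  [     0      0  -33/5     -3 ]
R4 <- R4 - (-2)*R3:  [   0    0    0  -12 ]
Row echelon form:
[ -6    -2     -5     1 ]
[  0  -5/3   -7/6   5/6 ]
[  0     0  33/10  -9/2 ]
[  0     0      0   -12 ]
Nonzero rows / pivot columns: 4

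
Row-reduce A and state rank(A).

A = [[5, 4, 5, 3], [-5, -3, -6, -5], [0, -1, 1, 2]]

Row reduction:
R2 <- R2 - (-1)*R1:  [  0   1  -1  -2 ]
R3 <- R3 - (-1)*R2:  [ 0  0  0  0 ]
Row echelon form:
[ 5  4   5   3 ]
[ 0  1  -1  -2 ]
[ 0  0   0   0 ]
Nonzero rows / pivot columns: 2

rank(A) = 2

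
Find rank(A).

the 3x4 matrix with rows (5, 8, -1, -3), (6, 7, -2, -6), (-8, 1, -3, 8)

Row reduction:
R2 <- R2 - (6/5)*R1:  [     0  -13/5   -4/5  -12/5 ]
R3 <- R3 - (-8/5)*R1:  [     0   69/5  -23/5   16/5 ]
R3 <- R3 - (-69/13)*R2:  [       0        0  -115/13  -124/13 ]
Row echelon form:
[ 5      8       -1       -3 ]
[ 0  -13/5     -4/5    -12/5 ]
[ 0      0  -115/13  -124/13 ]
Nonzero rows / pivot columns: 3

rank(A) = 3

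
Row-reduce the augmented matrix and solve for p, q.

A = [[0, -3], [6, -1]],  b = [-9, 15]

Forward elimination on [A|b]:
R1 <-> R2   (pivot in column 1 was zero)
[ 6  -1  15 ]
[ 0  -3  -9 ]
Row echelon form:
[ 6  -1  |  15 ]
[ 0  -3  |  -9 ]
Back-substitution:
q = (-9) / -3 = 3
p = (15 - (-1)*(3)) / 6 = 3

(3, 3)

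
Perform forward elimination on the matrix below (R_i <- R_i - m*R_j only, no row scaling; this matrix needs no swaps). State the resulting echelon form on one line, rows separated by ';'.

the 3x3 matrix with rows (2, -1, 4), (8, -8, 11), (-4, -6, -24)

Forward elimination:
R2 <- R2 - (4)*R1:  [  0  -4  -5 ]
R3 <- R3 - (-2)*R1:  [   0   -8  -16 ]
R3 <- R3 - (2)*R2:  [  0   0  -6 ]
Row echelon form:
[ 2  -1   4 ]
[ 0  -4  -5 ]
[ 0   0  -6 ]

REF = [2 -1 4; 0 -4 -5; 0 0 -6]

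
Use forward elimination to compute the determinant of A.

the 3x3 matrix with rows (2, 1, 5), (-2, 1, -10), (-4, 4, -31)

det(A) = -24

Forward elimination:
R2 <- R2 - (-1)*R1:  [  0   2  -5 ]
R3 <- R3 - (-2)*R1:  [   0    6  -21 ]
R3 <- R3 - (3)*R2:  [  0   0  -6 ]
Upper-triangular form:
[ 2  1   5 ]
[ 0  2  -5 ]
[ 0  0  -6 ]
det(A) = (-1)^0 * (2) * (2) * (-6) = -24  (0 row swaps -> sign +1)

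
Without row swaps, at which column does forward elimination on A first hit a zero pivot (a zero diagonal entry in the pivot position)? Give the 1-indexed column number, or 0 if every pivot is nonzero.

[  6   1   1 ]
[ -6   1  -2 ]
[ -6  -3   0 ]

Naive forward elimination:
R2 <- R2 - (-1)*R1:  [  0   2  -1 ]
R3 <- R3 - (-1)*R1:  [  0  -2   1 ]
R3 <- R3 - (-1)*R2:  [ 0  0  0 ]
Matrix at this point:
[ 6  1   1 ]
[ 0  2  -1 ]
[ 0  0   0 ]
Pivot entry (3,3) in the last row is zero and there are no rows below to swap with -> zero pivot in column 3 (A is singular).

first zero-pivot column = 3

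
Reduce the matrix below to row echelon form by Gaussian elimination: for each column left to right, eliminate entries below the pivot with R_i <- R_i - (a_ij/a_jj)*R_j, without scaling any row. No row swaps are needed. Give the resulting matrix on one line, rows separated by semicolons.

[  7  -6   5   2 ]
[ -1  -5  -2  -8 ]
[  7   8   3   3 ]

REF = [7 -6 5 2; 0 -41/7 -9/7 -54/7; 0 0 -208/41 -715/41]

Forward elimination:
R2 <- R2 - (-1/7)*R1:  [     0  -41/7   -9/7  -54/7 ]
R3 <- R3 - (1)*R1:  [  0  14  -2   1 ]
R3 <- R3 - (-98/41)*R2:  [       0        0  -208/41  -715/41 ]
Row echelon form:
[ 7     -6        5        2 ]
[ 0  -41/7     -9/7    -54/7 ]
[ 0      0  -208/41  -715/41 ]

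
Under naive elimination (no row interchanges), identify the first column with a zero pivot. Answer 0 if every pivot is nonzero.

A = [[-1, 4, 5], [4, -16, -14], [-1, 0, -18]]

first zero-pivot column = 2

Naive forward elimination:
R2 <- R2 - (-4)*R1:  [ 0  0  6 ]
R3 <- R3 - (1)*R1:  [   0   -4  -23 ]
Matrix at this point:
[ -1   4    5 ]
[  0   0    6 ]
[  0  -4  -23 ]
Pivot entry (2,2) is zero but row 3 has -4 in column 2 -> naive elimination stops; a row interchange (e.g. R2 <-> R3) would be required here.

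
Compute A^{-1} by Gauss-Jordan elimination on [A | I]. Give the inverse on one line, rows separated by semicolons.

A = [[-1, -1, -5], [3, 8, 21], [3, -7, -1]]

inverse = [139/20 17/10 19/20; 33/10 4/5 3/10; -9/4 -1/2 -1/4]

Gauss-Jordan on [A | I]:
R1 <- (1/-1)*R1:  [  1   1   5  |  -1   0   0 ]
R2 <- R2 - (3)*R1:  [ 0  5  6  |  3  1  0 ]
R3 <- R3 - (3)*R1:  [   0  -10  -16  |    3    0    1 ]
R2 <- (1/5)*R2:  [   0    1  6/5  |  3/5  1/5    0 ]
R1 <- R1 - (1)*R2:  [    1     0  19/5  |  -8/5  -1/5     0 ]
R3 <- R3 - (-10)*R2:  [  0   0  -4  |   9   2   1 ]
R3 <- (1/-4)*R3:  [    0     0     1  |  -9/4  -1/2  -1/4 ]
R1 <- R1 - (19/5)*R3:  [      1       0       0  |  139/20   17/10   19/20 ]
R2 <- R2 - (6/5)*R3:  [     0      1      0  |  33/10    4/5   3/10 ]
Right block of [I | A^{-1}] is the inverse:
[ 139/20  17/10  19/20 ]
[  33/10    4/5   3/10 ]
[   -9/4   -1/2   -1/4 ]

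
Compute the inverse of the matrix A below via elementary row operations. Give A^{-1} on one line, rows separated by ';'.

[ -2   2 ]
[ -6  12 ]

Gauss-Jordan on [A | I]:
R1 <- (1/-2)*R1:  [    1    -1  |  -1/2     0 ]
R2 <- R2 - (-6)*R1:  [  0   6  |  -3   1 ]
R2 <- (1/6)*R2:  [    0     1  |  -1/2   1/6 ]
R1 <- R1 - (-1)*R2:  [   1    0  |   -1  1/6 ]
Right block of [I | A^{-1}] is the inverse:
[   -1  1/6 ]
[ -1/2  1/6 ]

inverse = [-1 1/6; -1/2 1/6]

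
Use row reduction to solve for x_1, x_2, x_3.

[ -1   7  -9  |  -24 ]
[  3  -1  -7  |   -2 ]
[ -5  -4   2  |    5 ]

Forward elimination on [A|b]:
R2 <- R2 - (-3)*R1:  [   0   20  -34  -74 ]
R3 <- R3 - (5)*R1:  [   0  -39   47  125 ]
R3 <- R3 - (-39/20)*R2:  [       0        0  -193/10  -193/10 ]
Row echelon form:
[ -1   7       -9  |      -24 ]
[  0  20      -34  |      -74 ]
[  0   0  -193/10  |  -193/10 ]
Back-substitution:
x_3 = (-193/10) / (-193/10) = 1
x_2 = (-74 - (-34)*(1)) / 20 = -2
x_1 = (-24 - (7)*(-2) - (-9)*(1)) / -1 = 1

(1, -2, 1)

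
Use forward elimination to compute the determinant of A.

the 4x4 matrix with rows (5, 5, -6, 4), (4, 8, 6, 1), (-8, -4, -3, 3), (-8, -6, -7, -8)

det(A) = 5338

Forward elimination:
R2 <- R2 - (4/5)*R1:  [     0      4   54/5  -11/5 ]
R3 <- R3 - (-8/5)*R1:  [     0      4  -63/5   47/5 ]
R4 <- R4 - (-8/5)*R1:  [     0      2  -83/5   -8/5 ]
R3 <- R3 - (1)*R2:  [      0       0  -117/5    58/5 ]
R4 <- R4 - (1/2)*R2:  [    0     0   -22  -1/2 ]
R4 <- R4 - (110/117)*R3:  [         0          0          0  -2669/234 ]
Upper-triangular form:
[ 5  5      -6          4 ]
[ 0  4    54/5      -11/5 ]
[ 0  0  -117/5       58/5 ]
[ 0  0       0  -2669/234 ]
det(A) = (-1)^0 * (5) * (4) * (-117/5) * (-2669/234) = 5338  (0 row swaps -> sign +1)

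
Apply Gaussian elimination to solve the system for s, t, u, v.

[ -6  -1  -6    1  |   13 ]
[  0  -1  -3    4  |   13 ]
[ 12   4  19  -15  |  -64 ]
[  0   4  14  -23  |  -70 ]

Forward elimination on [A|b]:
R3 <- R3 - (-2)*R1:  [   0    2    7  -13  -38 ]
R3 <- R3 - (-2)*R2:  [   0    0    1   -5  -12 ]
R4 <- R4 - (-4)*R2:  [   0    0    2   -7  -18 ]
R4 <- R4 - (2)*R3:  [ 0  0  0  3  6 ]
Row echelon form:
[ -6  -1  -6   1  |   13 ]
[  0  -1  -3   4  |   13 ]
[  0   0   1  -5  |  -12 ]
[  0   0   0   3  |    6 ]
Back-substitution:
v = (6) / 3 = 2
u = (-12 - (-5)*(2)) / 1 = -2
t = (13 - (-3)*(-2) - (4)*(2)) / -1 = 1
s = (13 - (-1)*(1) - (-6)*(-2) - (1)*(2)) / -6 = 0

(0, 1, -2, 2)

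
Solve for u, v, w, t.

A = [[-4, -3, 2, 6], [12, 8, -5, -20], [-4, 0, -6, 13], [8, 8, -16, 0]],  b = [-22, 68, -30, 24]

(1, 2, 0, -2)

Forward elimination on [A|b]:
R2 <- R2 - (-3)*R1:  [  0  -1   1  -2   2 ]
R3 <- R3 - (1)*R1:  [  0   3  -8   7  -8 ]
R4 <- R4 - (-2)*R1:  [   0    2  -12   12  -20 ]
R3 <- R3 - (-3)*R2:  [  0   0  -5   1  -2 ]
R4 <- R4 - (-2)*R2:  [   0    0  -10    8  -16 ]
R4 <- R4 - (2)*R3:  [   0    0    0    6  -12 ]
Row echelon form:
[ -4  -3   2   6  |  -22 ]
[  0  -1   1  -2  |    2 ]
[  0   0  -5   1  |   -2 ]
[  0   0   0   6  |  -12 ]
Back-substitution:
t = (-12) / 6 = -2
w = (-2 - (1)*(-2)) / -5 = 0
v = (2 - (1)*(0) - (-2)*(-2)) / -1 = 2
u = (-22 - (-3)*(2) - (2)*(0) - (6)*(-2)) / -4 = 1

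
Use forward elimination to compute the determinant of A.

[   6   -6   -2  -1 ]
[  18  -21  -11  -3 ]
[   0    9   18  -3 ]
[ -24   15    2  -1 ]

det(A) = -216

Forward elimination:
R2 <- R2 - (3)*R1:  [  0  -3  -5   0 ]
R4 <- R4 - (-4)*R1:  [  0  -9  -6  -5 ]
R3 <- R3 - (-3)*R2:  [  0   0   3  -3 ]
R4 <- R4 - (3)*R2:  [  0   0   9  -5 ]
R4 <- R4 - (3)*R3:  [ 0  0  0  4 ]
Upper-triangular form:
[ 6  -6  -2  -1 ]
[ 0  -3  -5   0 ]
[ 0   0   3  -3 ]
[ 0   0   0   4 ]
det(A) = (-1)^0 * (6) * (-3) * (3) * (4) = -216  (0 row swaps -> sign +1)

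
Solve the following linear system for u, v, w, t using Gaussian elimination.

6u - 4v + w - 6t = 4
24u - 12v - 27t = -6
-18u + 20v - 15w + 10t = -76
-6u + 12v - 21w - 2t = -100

Forward elimination on [A|b]:
R2 <- R2 - (4)*R1:  [   0    4   -4   -3  -22 ]
R3 <- R3 - (-3)*R1:  [   0    8  -12   -8  -64 ]
R4 <- R4 - (-1)*R1:  [   0    8  -20   -8  -96 ]
R3 <- R3 - (2)*R2:  [   0    0   -4   -2  -20 ]
R4 <- R4 - (2)*R2:  [   0    0  -12   -2  -52 ]
R4 <- R4 - (3)*R3:  [ 0  0  0  4  8 ]
Row echelon form:
[ 6  -4   1  -6  |    4 ]
[ 0   4  -4  -3  |  -22 ]
[ 0   0  -4  -2  |  -20 ]
[ 0   0   0   4  |    8 ]
Back-substitution:
t = (8) / 4 = 2
w = (-20 - (-2)*(2)) / -4 = 4
v = (-22 - (-4)*(4) - (-3)*(2)) / 4 = 0
u = (4 - (-4)*(0) - (1)*(4) - (-6)*(2)) / 6 = 2

(2, 0, 4, 2)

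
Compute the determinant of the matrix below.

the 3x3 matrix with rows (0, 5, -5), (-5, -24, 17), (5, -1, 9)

det(A) = 25

Forward elimination:
R1 <-> R2   (pivot in column 1 was zero)
[ -5  -24  17 ]
[  0    5  -5 ]
[  5   -1   9 ]
R3 <- R3 - (-1)*R1:  [   0  -25   26 ]
R3 <- R3 - (-5)*R2:  [ 0  0  1 ]
Upper-triangular form:
[ -5  -24  17 ]
[  0    5  -5 ]
[  0    0   1 ]
det(A) = (-1)^1 * (-5) * (5) * (1) = 25  (1 row swap -> sign -1)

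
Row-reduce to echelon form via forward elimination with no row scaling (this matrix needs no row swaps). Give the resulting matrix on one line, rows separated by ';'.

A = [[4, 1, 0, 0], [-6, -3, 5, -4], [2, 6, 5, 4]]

Forward elimination:
R2 <- R2 - (-3/2)*R1:  [    0  -3/2     5    -4 ]
R3 <- R3 - (1/2)*R1:  [    0  11/2     5     4 ]
R3 <- R3 - (-11/3)*R2:  [     0      0   70/3  -32/3 ]
Row echelon form:
[ 4     1     0      0 ]
[ 0  -3/2     5     -4 ]
[ 0     0  70/3  -32/3 ]

REF = [4 1 0 0; 0 -3/2 5 -4; 0 0 70/3 -32/3]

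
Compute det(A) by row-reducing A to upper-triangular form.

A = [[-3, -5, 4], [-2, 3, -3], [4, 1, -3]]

Forward elimination:
R2 <- R2 - (2/3)*R1:  [     0   19/3  -17/3 ]
R3 <- R3 - (-4/3)*R1:  [     0  -17/3    7/3 ]
R3 <- R3 - (-17/19)*R2:  [      0       0  -52/19 ]
Upper-triangular form:
[ -3    -5       4 ]
[  0  19/3   -17/3 ]
[  0     0  -52/19 ]
det(A) = (-1)^0 * (-3) * (19/3) * (-52/19) = 52  (0 row swaps -> sign +1)

det(A) = 52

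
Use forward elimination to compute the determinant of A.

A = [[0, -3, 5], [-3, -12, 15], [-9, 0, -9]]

Forward elimination:
R1 <-> R2   (pivot in column 1 was zero)
[ -3  -12  15 ]
[  0   -3   5 ]
[ -9    0  -9 ]
R3 <- R3 - (3)*R1:  [   0   36  -54 ]
R3 <- R3 - (-12)*R2:  [ 0  0  6 ]
Upper-triangular form:
[ -3  -12  15 ]
[  0   -3   5 ]
[  0    0   6 ]
det(A) = (-1)^1 * (-3) * (-3) * (6) = -54  (1 row swap -> sign -1)

det(A) = -54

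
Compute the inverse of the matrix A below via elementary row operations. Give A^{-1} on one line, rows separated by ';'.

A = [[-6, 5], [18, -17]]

Gauss-Jordan on [A | I]:
R1 <- (1/-6)*R1:  [    1  -5/6  |  -1/6     0 ]
R2 <- R2 - (18)*R1:  [  0  -2  |   3   1 ]
R2 <- (1/-2)*R2:  [    0     1  |  -3/2  -1/2 ]
R1 <- R1 - (-5/6)*R2:  [      1       0  |  -17/12   -5/12 ]
Right block of [I | A^{-1}] is the inverse:
[ -17/12  -5/12 ]
[   -3/2   -1/2 ]

inverse = [-17/12 -5/12; -3/2 -1/2]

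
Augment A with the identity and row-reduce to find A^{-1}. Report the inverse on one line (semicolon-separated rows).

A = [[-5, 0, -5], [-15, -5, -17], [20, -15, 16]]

Gauss-Jordan on [A | I]:
R1 <- (1/-5)*R1:  [    1     0     1  |  -1/5     0     0 ]
R2 <- R2 - (-15)*R1:  [  0  -5  -2  |  -3   1   0 ]
R3 <- R3 - (20)*R1:  [   0  -15   -4  |    4    0    1 ]
R2 <- (1/-5)*R2:  [    0     1   2/5  |   3/5  -1/5     0 ]
R3 <- R3 - (-15)*R2:  [  0   0   2  |  13  -3   1 ]
R3 <- (1/2)*R3:  [    0     0     1  |  13/2  -3/2   1/2 ]
R1 <- R1 - (1)*R3:  [      1       0       0  |  -67/10     3/2    -1/2 ]
R2 <- R2 - (2/5)*R3:  [    0     1     0  |    -2   2/5  -1/5 ]
Right block of [I | A^{-1}] is the inverse:
[ -67/10   3/2  -1/2 ]
[     -2   2/5  -1/5 ]
[   13/2  -3/2   1/2 ]

inverse = [-67/10 3/2 -1/2; -2 2/5 -1/5; 13/2 -3/2 1/2]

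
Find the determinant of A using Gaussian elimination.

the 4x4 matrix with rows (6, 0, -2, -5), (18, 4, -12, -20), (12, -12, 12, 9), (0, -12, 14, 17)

Forward elimination:
R2 <- R2 - (3)*R1:  [  0   4  -6  -5 ]
R3 <- R3 - (2)*R1:  [   0  -12   16   19 ]
R3 <- R3 - (-3)*R2:  [  0   0  -2   4 ]
R4 <- R4 - (-3)*R2:  [  0   0  -4   2 ]
R4 <- R4 - (2)*R3:  [  0   0   0  -6 ]
Upper-triangular form:
[ 6  0  -2  -5 ]
[ 0  4  -6  -5 ]
[ 0  0  -2   4 ]
[ 0  0   0  -6 ]
det(A) = (-1)^0 * (6) * (4) * (-2) * (-6) = 288  (0 row swaps -> sign +1)

det(A) = 288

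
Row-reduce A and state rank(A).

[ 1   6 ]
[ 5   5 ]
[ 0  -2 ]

Row reduction:
R2 <- R2 - (5)*R1:  [   0  -25 ]
R3 <- R3 - (2/25)*R2:  [ 0  0 ]
Row echelon form:
[ 1    6 ]
[ 0  -25 ]
[ 0    0 ]
Nonzero rows / pivot columns: 2

rank(A) = 2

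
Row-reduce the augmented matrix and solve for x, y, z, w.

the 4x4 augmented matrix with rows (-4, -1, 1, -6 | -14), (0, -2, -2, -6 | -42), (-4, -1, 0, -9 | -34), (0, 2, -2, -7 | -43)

(-3, 1, 5, 5)

Forward elimination on [A|b]:
R3 <- R3 - (1)*R1:  [   0    0   -1   -3  -20 ]
R4 <- R4 - (-1)*R2:  [   0    0   -4  -13  -85 ]
R4 <- R4 - (4)*R3:  [  0   0   0  -1  -5 ]
Row echelon form:
[ -4  -1   1  -6  |  -14 ]
[  0  -2  -2  -6  |  -42 ]
[  0   0  -1  -3  |  -20 ]
[  0   0   0  -1  |   -5 ]
Back-substitution:
w = (-5) / -1 = 5
z = (-20 - (-3)*(5)) / -1 = 5
y = (-42 - (-2)*(5) - (-6)*(5)) / -2 = 1
x = (-14 - (-1)*(1) - (1)*(5) - (-6)*(5)) / -4 = -3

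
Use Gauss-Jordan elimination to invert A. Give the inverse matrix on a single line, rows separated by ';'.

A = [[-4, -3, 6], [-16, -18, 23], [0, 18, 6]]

inverse = [-29/4 7/4 13/24; 4/3 -1/3 -1/18; -4 1 1/3]

Gauss-Jordan on [A | I]:
R1 <- (1/-4)*R1:  [    1   3/4  -3/2  |  -1/4     0     0 ]
R2 <- R2 - (-16)*R1:  [  0  -6  -1  |  -4   1   0 ]
R2 <- (1/-6)*R2:  [    0     1   1/6  |   2/3  -1/6     0 ]
R1 <- R1 - (3/4)*R2:  [     1      0  -13/8  |   -3/4    1/8      0 ]
R3 <- R3 - (18)*R2:  [   0    0    3  |  -12    3    1 ]
R3 <- (1/3)*R3:  [   0    0    1  |   -4    1  1/3 ]
R1 <- R1 - (-13/8)*R3:  [     1      0      0  |  -29/4    7/4  13/24 ]
R2 <- R2 - (1/6)*R3:  [     0      1      0  |    4/3   -1/3  -1/18 ]
Right block of [I | A^{-1}] is the inverse:
[ -29/4   7/4  13/24 ]
[   4/3  -1/3  -1/18 ]
[    -4     1    1/3 ]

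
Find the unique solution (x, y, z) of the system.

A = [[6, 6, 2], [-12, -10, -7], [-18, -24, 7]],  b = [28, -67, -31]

Forward elimination on [A|b]:
R2 <- R2 - (-2)*R1:  [   0    2   -3  -11 ]
R3 <- R3 - (-3)*R1:  [  0  -6  13  53 ]
R3 <- R3 - (-3)*R2:  [  0   0   4  20 ]
Row echelon form:
[ 6  6   2  |   28 ]
[ 0  2  -3  |  -11 ]
[ 0  0   4  |   20 ]
Back-substitution:
z = (20) / 4 = 5
y = (-11 - (-3)*(5)) / 2 = 2
x = (28 - (6)*(2) - (2)*(5)) / 6 = 1

(1, 2, 5)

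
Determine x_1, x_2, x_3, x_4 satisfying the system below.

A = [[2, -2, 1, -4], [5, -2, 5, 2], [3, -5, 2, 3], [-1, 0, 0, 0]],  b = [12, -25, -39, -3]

Forward elimination on [A|b]:
R2 <- R2 - (5/2)*R1:  [   0    3  5/2   12  -55 ]
R3 <- R3 - (3/2)*R1:  [   0   -2  1/2    9  -57 ]
R4 <- R4 - (-1/2)*R1:  [   0   -1  1/2   -2    3 ]
R3 <- R3 - (-2/3)*R2:  [      0       0    13/6      17  -281/3 ]
R4 <- R4 - (-1/3)*R2:  [     0      0    4/3      2  -46/3 ]
R4 <- R4 - (8/13)*R3:  [       0        0        0  -110/13   550/13 ]
Row echelon form:
[ 2  -2     1       -4  |      12 ]
[ 0   3   5/2       12  |     -55 ]
[ 0   0  13/6       17  |  -281/3 ]
[ 0   0     0  -110/13  |  550/13 ]
Back-substitution:
x_4 = (550/13) / (-110/13) = -5
x_3 = (-281/3 - (17)*(-5)) / (13/6) = -4
x_2 = (-55 - (5/2)*(-4) - (12)*(-5)) / 3 = 5
x_1 = (12 - (-2)*(5) - (1)*(-4) - (-4)*(-5)) / 2 = 3

(3, 5, -4, -5)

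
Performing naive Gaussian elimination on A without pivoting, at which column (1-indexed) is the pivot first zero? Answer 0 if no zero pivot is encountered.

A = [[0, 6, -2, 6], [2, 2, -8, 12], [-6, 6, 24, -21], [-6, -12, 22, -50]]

Naive forward elimination:
Pivot entry (1,1) is zero but row 2 has 2 in column 1 -> naive elimination stops; a row interchange (e.g. R1 <-> R2) would be required here.

first zero-pivot column = 1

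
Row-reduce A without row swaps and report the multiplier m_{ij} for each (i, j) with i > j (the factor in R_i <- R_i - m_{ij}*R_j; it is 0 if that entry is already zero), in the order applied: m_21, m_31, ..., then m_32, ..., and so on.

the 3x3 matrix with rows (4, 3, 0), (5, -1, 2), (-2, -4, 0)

multipliers: 5/4, -1/2, 10/19

Forward elimination:
R2 <- R2 - (5/4)*R1:  [     0  -19/4      2 ]
R3 <- R3 - (-1/2)*R1:  [    0  -5/2     0 ]
R3 <- R3 - (10/19)*R2:  [      0       0  -20/19 ]
Multipliers (in order of application): m_{21} = 5/4, m_{31} = -1/2, m_{32} = 10/19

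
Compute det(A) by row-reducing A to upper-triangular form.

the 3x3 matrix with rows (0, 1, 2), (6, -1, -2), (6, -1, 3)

Forward elimination:
R1 <-> R2   (pivot in column 1 was zero)
[ 6  -1  -2 ]
[ 0   1   2 ]
[ 6  -1   3 ]
R3 <- R3 - (1)*R1:  [ 0  0  5 ]
Upper-triangular form:
[ 6  -1  -2 ]
[ 0   1   2 ]
[ 0   0   5 ]
det(A) = (-1)^1 * (6) * (1) * (5) = -30  (1 row swap -> sign -1)

det(A) = -30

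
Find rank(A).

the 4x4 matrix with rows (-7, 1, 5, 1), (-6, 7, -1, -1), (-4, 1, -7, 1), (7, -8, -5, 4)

rank(A) = 4

Row reduction:
R2 <- R2 - (6/7)*R1:  [     0   43/7  -37/7  -13/7 ]
R3 <- R3 - (4/7)*R1:  [     0    3/7  -69/7    3/7 ]
R4 <- R4 - (-1)*R1:  [  0  -7   0   5 ]
R3 <- R3 - (3/43)*R2:  [       0        0  -408/43    24/43 ]
R4 <- R4 - (-49/43)*R2:  [       0        0  -259/43   124/43 ]
R4 <- R4 - (259/408)*R3:  [     0      0      0  43/17 ]
Row echelon form:
[ -7     1        5      1 ]
[  0  43/7    -37/7  -13/7 ]
[  0     0  -408/43  24/43 ]
[  0     0        0  43/17 ]
Nonzero rows / pivot columns: 4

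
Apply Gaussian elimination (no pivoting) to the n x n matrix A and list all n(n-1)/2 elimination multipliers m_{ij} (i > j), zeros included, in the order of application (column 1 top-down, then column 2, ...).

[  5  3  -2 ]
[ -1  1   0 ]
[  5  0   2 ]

Forward elimination:
R2 <- R2 - (-1/5)*R1:  [    0   8/5  -2/5 ]
R3 <- R3 - (1)*R1:  [  0  -3   4 ]
R3 <- R3 - (-15/8)*R2:  [    0     0  13/4 ]
Multipliers (in order of application): m_{21} = -1/5, m_{31} = 1, m_{32} = -15/8

multipliers: -1/5, 1, -15/8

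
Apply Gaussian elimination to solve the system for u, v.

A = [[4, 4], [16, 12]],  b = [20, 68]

Forward elimination on [A|b]:
R2 <- R2 - (4)*R1:  [   0   -4  -12 ]
Row echelon form:
[ 4   4  |   20 ]
[ 0  -4  |  -12 ]
Back-substitution:
v = (-12) / -4 = 3
u = (20 - (4)*(3)) / 4 = 2

(2, 3)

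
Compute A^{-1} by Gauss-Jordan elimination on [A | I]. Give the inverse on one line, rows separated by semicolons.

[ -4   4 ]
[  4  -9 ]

Gauss-Jordan on [A | I]:
R1 <- (1/-4)*R1:  [    1    -1  |  -1/4     0 ]
R2 <- R2 - (4)*R1:  [  0  -5  |   1   1 ]
R2 <- (1/-5)*R2:  [    0     1  |  -1/5  -1/5 ]
R1 <- R1 - (-1)*R2:  [     1      0  |  -9/20   -1/5 ]
Right block of [I | A^{-1}] is the inverse:
[ -9/20  -1/5 ]
[  -1/5  -1/5 ]

inverse = [-9/20 -1/5; -1/5 -1/5]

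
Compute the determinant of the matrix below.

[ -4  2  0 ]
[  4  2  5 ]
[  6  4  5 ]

det(A) = 60

Forward elimination:
R2 <- R2 - (-1)*R1:  [ 0  4  5 ]
R3 <- R3 - (-3/2)*R1:  [ 0  7  5 ]
R3 <- R3 - (7/4)*R2:  [     0      0  -15/4 ]
Upper-triangular form:
[ -4  2      0 ]
[  0  4      5 ]
[  0  0  -15/4 ]
det(A) = (-1)^0 * (-4) * (4) * (-15/4) = 60  (0 row swaps -> sign +1)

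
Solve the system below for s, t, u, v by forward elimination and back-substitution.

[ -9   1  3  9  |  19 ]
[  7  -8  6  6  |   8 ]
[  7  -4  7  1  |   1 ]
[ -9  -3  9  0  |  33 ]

(-2, -2, 1, 0)

Forward elimination on [A|b]:
R2 <- R2 - (-7/9)*R1:  [     0  -65/9   25/3     13  205/9 ]
R3 <- R3 - (-7/9)*R1:  [     0  -29/9   28/3      8  142/9 ]
R4 <- R4 - (1)*R1:  [  0  -4   6  -9  14 ]
R3 <- R3 - (29/65)*R2:  [     0      0  73/13   11/5  73/13 ]
R4 <- R4 - (36/65)*R2:  [     0      0  18/13  -81/5  18/13 ]
R4 <- R4 - (18/73)*R3:  [         0          0          0  -6111/365          0 ]
Row echelon form:
[ -9      1      3          9  |     19 ]
[  0  -65/9   25/3         13  |  205/9 ]
[  0      0  73/13       11/5  |  73/13 ]
[  0      0      0  -6111/365  |      0 ]
Back-substitution:
v = (0) / (-6111/365) = 0
u = (73/13 - (11/5)*(0)) / (73/13) = 1
t = (205/9 - (25/3)*(1) - (13)*(0)) / (-65/9) = -2
s = (19 - (1)*(-2) - (3)*(1) - (9)*(0)) / -9 = -2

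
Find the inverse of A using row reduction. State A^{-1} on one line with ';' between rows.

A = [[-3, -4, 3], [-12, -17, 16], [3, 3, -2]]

inverse = [14/9 -1/9 13/9; -8/3 1/3 -4/3; -5/3 1/3 -1/3]

Gauss-Jordan on [A | I]:
R1 <- (1/-3)*R1:  [    1   4/3    -1  |  -1/3     0     0 ]
R2 <- R2 - (-12)*R1:  [  0  -1   4  |  -4   1   0 ]
R3 <- R3 - (3)*R1:  [  0  -1   1  |   1   0   1 ]
R2 <- (1/-1)*R2:  [  0   1  -4  |   4  -1   0 ]
R1 <- R1 - (4/3)*R2:  [     1      0   13/3  |  -17/3    4/3      0 ]
R3 <- R3 - (-1)*R2:  [  0   0  -3  |   5  -1   1 ]
R3 <- (1/-3)*R3:  [    0     0     1  |  -5/3   1/3  -1/3 ]
R1 <- R1 - (13/3)*R3:  [    1     0     0  |  14/9  -1/9  13/9 ]
R2 <- R2 - (-4)*R3:  [    0     1     0  |  -8/3   1/3  -4/3 ]
Right block of [I | A^{-1}] is the inverse:
[ 14/9  -1/9  13/9 ]
[ -8/3   1/3  -4/3 ]
[ -5/3   1/3  -1/3 ]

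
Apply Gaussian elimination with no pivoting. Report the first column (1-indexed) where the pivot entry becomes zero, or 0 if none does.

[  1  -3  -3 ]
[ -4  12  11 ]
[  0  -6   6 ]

first zero-pivot column = 2

Naive forward elimination:
R2 <- R2 - (-4)*R1:  [  0   0  -1 ]
Matrix at this point:
[ 1  -3  -3 ]
[ 0   0  -1 ]
[ 0  -6   6 ]
Pivot entry (2,2) is zero but row 3 has -6 in column 2 -> naive elimination stops; a row interchange (e.g. R2 <-> R3) would be required here.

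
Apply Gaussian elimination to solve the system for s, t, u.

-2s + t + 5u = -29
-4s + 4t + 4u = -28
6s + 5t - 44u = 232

(2, 0, -5)

Forward elimination on [A|b]:
R2 <- R2 - (2)*R1:  [  0   2  -6  30 ]
R3 <- R3 - (-3)*R1:  [   0    8  -29  145 ]
R3 <- R3 - (4)*R2:  [  0   0  -5  25 ]
Row echelon form:
[ -2  1   5  |  -29 ]
[  0  2  -6  |   30 ]
[  0  0  -5  |   25 ]
Back-substitution:
u = (25) / -5 = -5
t = (30 - (-6)*(-5)) / 2 = 0
s = (-29 - (1)*(0) - (5)*(-5)) / -2 = 2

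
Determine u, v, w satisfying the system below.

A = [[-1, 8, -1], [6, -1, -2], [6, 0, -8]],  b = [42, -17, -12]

(-2, 5, 0)

Forward elimination on [A|b]:
R2 <- R2 - (-6)*R1:  [   0   47   -8  235 ]
R3 <- R3 - (-6)*R1:  [   0   48  -14  240 ]
R3 <- R3 - (48/47)*R2:  [       0        0  -274/47        0 ]
Row echelon form:
[ -1   8       -1  |   42 ]
[  0  47       -8  |  235 ]
[  0   0  -274/47  |    0 ]
Back-substitution:
w = (0) / (-274/47) = 0
v = (235 - (-8)*(0)) / 47 = 5
u = (42 - (8)*(5) - (-1)*(0)) / -1 = -2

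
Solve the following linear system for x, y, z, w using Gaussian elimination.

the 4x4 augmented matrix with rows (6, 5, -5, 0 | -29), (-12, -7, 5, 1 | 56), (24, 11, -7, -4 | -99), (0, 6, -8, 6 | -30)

(-4, -4, -3, -5)

Forward elimination on [A|b]:
R2 <- R2 - (-2)*R1:  [  0   3  -5   1  -2 ]
R3 <- R3 - (4)*R1:  [  0  -9  13  -4  17 ]
R3 <- R3 - (-3)*R2:  [  0   0  -2  -1  11 ]
R4 <- R4 - (2)*R2:  [   0    0    2    4  -26 ]
R4 <- R4 - (-1)*R3:  [   0    0    0    3  -15 ]
Row echelon form:
[ 6  5  -5   0  |  -29 ]
[ 0  3  -5   1  |   -2 ]
[ 0  0  -2  -1  |   11 ]
[ 0  0   0   3  |  -15 ]
Back-substitution:
w = (-15) / 3 = -5
z = (11 - (-1)*(-5)) / -2 = -3
y = (-2 - (-5)*(-3) - (1)*(-5)) / 3 = -4
x = (-29 - (5)*(-4) - (-5)*(-3)) / 6 = -4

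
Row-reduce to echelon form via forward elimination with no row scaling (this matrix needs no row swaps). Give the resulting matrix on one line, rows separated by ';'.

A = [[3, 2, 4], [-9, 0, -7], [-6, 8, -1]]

REF = [3 2 4; 0 6 5; 0 0 -3]

Forward elimination:
R2 <- R2 - (-3)*R1:  [ 0  6  5 ]
R3 <- R3 - (-2)*R1:  [  0  12   7 ]
R3 <- R3 - (2)*R2:  [  0   0  -3 ]
Row echelon form:
[ 3  2   4 ]
[ 0  6   5 ]
[ 0  0  -3 ]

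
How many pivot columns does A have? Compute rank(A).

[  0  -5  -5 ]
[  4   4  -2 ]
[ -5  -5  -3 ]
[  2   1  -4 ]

Row reduction:
R1 <-> R2   (pivot in column 1 was zero)
[  4   4  -2 ]
[  0  -5  -5 ]
[ -5  -5  -3 ]
[  2   1  -4 ]
R3 <- R3 - (-5/4)*R1:  [     0      0  -11/2 ]
R4 <- R4 - (1/2)*R1:  [  0  -1  -3 ]
R4 <- R4 - (1/5)*R2:  [  0   0  -2 ]
R4 <- R4 - (4/11)*R3:  [ 0  0  0 ]
Row echelon form:
[ 4   4     -2 ]
[ 0  -5     -5 ]
[ 0   0  -11/2 ]
[ 0   0      0 ]
Nonzero rows / pivot columns: 3

rank(A) = 3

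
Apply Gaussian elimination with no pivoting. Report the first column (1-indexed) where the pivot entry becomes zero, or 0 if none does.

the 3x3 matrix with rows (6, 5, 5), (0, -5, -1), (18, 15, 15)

Naive forward elimination:
R3 <- R3 - (3)*R1:  [ 0  0  0 ]
Matrix at this point:
[ 6   5   5 ]
[ 0  -5  -1 ]
[ 0   0   0 ]
Pivot entry (3,3) in the last row is zero and there are no rows below to swap with -> zero pivot in column 3 (A is singular).

first zero-pivot column = 3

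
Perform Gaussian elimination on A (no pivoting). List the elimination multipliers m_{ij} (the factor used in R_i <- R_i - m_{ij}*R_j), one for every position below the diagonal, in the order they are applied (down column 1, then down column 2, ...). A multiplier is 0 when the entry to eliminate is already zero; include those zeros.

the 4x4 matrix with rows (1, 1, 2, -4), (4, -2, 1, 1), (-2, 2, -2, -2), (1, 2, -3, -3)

Forward elimination:
R2 <- R2 - (4)*R1:  [  0  -6  -7  17 ]
R3 <- R3 - (-2)*R1:  [   0    4    2  -10 ]
R4 <- R4 - (1)*R1:  [  0   1  -5   1 ]
R3 <- R3 - (-2/3)*R2:  [    0     0  -8/3   4/3 ]
R4 <- R4 - (-1/6)*R2:  [     0      0  -37/6   23/6 ]
R4 <- R4 - (37/16)*R3:  [   0    0    0  3/4 ]
Multipliers (in order of application): m_{21} = 4, m_{31} = -2, m_{41} = 1, m_{32} = -2/3, m_{42} = -1/6, m_{43} = 37/16

multipliers: 4, -2, 1, -2/3, -1/6, 37/16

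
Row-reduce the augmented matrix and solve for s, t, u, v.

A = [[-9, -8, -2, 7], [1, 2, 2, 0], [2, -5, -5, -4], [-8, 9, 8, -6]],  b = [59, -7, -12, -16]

(-3, 0, -2, 4)

Forward elimination on [A|b]:
R2 <- R2 - (-1/9)*R1:  [    0  10/9  16/9   7/9  -4/9 ]
R3 <- R3 - (-2/9)*R1:  [     0  -61/9  -49/9  -22/9   10/9 ]
R4 <- R4 - (8/9)*R1:  [      0   145/9    88/9  -110/9  -616/9 ]
R3 <- R3 - (-61/10)*R2:  [     0      0   27/5  23/10   -8/5 ]
R4 <- R4 - (29/2)*R2:  [     0      0    -16  -47/2    -62 ]
R4 <- R4 - (-80/27)*R3:  [        0         0         0   -901/54  -1802/27 ]
Row echelon form:
[ -9    -8    -2        7  |        59 ]
[  0  10/9  16/9      7/9  |      -4/9 ]
[  0     0  27/5    23/10  |      -8/5 ]
[  0     0     0  -901/54  |  -1802/27 ]
Back-substitution:
v = (-1802/27) / (-901/54) = 4
u = (-8/5 - (23/10)*(4)) / (27/5) = -2
t = (-4/9 - (16/9)*(-2) - (7/9)*(4)) / (10/9) = 0
s = (59 - (-8)*(0) - (-2)*(-2) - (7)*(4)) / -9 = -3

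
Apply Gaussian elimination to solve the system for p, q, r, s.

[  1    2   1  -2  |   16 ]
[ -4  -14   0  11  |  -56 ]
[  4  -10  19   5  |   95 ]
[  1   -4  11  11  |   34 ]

(5, 1, 5, -2)

Forward elimination on [A|b]:
R2 <- R2 - (-4)*R1:  [  0  -6   4   3   8 ]
R3 <- R3 - (4)*R1:  [   0  -18   15   13   31 ]
R4 <- R4 - (1)*R1:  [  0  -6  10  13  18 ]
R3 <- R3 - (3)*R2:  [ 0  0  3  4  7 ]
R4 <- R4 - (1)*R2:  [  0   0   6  10  10 ]
R4 <- R4 - (2)*R3:  [  0   0   0   2  -4 ]
Row echelon form:
[ 1   2  1  -2  |  16 ]
[ 0  -6  4   3  |   8 ]
[ 0   0  3   4  |   7 ]
[ 0   0  0   2  |  -4 ]
Back-substitution:
s = (-4) / 2 = -2
r = (7 - (4)*(-2)) / 3 = 5
q = (8 - (4)*(5) - (3)*(-2)) / -6 = 1
p = (16 - (2)*(1) - (1)*(5) - (-2)*(-2)) / 1 = 5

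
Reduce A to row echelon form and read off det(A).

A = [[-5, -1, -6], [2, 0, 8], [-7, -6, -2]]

det(A) = -116

Forward elimination:
R2 <- R2 - (-2/5)*R1:  [    0  -2/5  28/5 ]
R3 <- R3 - (7/5)*R1:  [     0  -23/5   32/5 ]
R3 <- R3 - (23/2)*R2:  [   0    0  -58 ]
Upper-triangular form:
[ -5    -1    -6 ]
[  0  -2/5  28/5 ]
[  0     0   -58 ]
det(A) = (-1)^0 * (-5) * (-2/5) * (-58) = -116  (0 row swaps -> sign +1)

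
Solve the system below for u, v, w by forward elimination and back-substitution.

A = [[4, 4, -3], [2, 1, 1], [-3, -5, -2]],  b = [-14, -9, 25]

(-2, -3, -2)

Forward elimination on [A|b]:
R2 <- R2 - (1/2)*R1:  [   0   -1  5/2   -2 ]
R3 <- R3 - (-3/4)*R1:  [     0     -2  -17/4   29/2 ]
R3 <- R3 - (2)*R2:  [     0      0  -37/4   37/2 ]
Row echelon form:
[ 4   4     -3  |   -14 ]
[ 0  -1    5/2  |    -2 ]
[ 0   0  -37/4  |  37/2 ]
Back-substitution:
w = (37/2) / (-37/4) = -2
v = (-2 - (5/2)*(-2)) / -1 = -3
u = (-14 - (4)*(-3) - (-3)*(-2)) / 4 = -2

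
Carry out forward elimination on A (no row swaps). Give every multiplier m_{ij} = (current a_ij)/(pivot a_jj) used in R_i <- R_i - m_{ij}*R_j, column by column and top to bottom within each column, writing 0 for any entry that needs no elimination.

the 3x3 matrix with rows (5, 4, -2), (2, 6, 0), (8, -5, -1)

Forward elimination:
R2 <- R2 - (2/5)*R1:  [    0  22/5   4/5 ]
R3 <- R3 - (8/5)*R1:  [     0  -57/5   11/5 ]
R3 <- R3 - (-57/22)*R2:  [     0      0  47/11 ]
Multipliers (in order of application): m_{21} = 2/5, m_{31} = 8/5, m_{32} = -57/22

multipliers: 2/5, 8/5, -57/22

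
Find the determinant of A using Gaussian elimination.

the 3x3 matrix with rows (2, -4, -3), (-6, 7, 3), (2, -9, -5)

det(A) = -40

Forward elimination:
R2 <- R2 - (-3)*R1:  [  0  -5  -6 ]
R3 <- R3 - (1)*R1:  [  0  -5  -2 ]
R3 <- R3 - (1)*R2:  [ 0  0  4 ]
Upper-triangular form:
[ 2  -4  -3 ]
[ 0  -5  -6 ]
[ 0   0   4 ]
det(A) = (-1)^0 * (2) * (-5) * (4) = -40  (0 row swaps -> sign +1)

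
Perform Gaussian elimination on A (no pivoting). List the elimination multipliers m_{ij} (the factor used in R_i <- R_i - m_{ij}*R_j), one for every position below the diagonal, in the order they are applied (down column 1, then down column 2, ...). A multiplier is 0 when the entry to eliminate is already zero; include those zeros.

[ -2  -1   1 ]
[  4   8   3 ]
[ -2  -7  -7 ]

multipliers: -2, 1, -1

Forward elimination:
R2 <- R2 - (-2)*R1:  [ 0  6  5 ]
R3 <- R3 - (1)*R1:  [  0  -6  -8 ]
R3 <- R3 - (-1)*R2:  [  0   0  -3 ]
Multipliers (in order of application): m_{21} = -2, m_{31} = 1, m_{32} = -1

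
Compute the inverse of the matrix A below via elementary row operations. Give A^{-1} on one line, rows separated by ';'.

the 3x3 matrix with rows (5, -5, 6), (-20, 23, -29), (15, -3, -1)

inverse = [-22/3 -23/15 7/15; -91/3 -19/3 5/3; -19 -4 1]

Gauss-Jordan on [A | I]:
R1 <- (1/5)*R1:  [   1   -1  6/5  |  1/5    0    0 ]
R2 <- R2 - (-20)*R1:  [  0   3  -5  |   4   1   0 ]
R3 <- R3 - (15)*R1:  [   0   12  -19  |   -3    0    1 ]
R2 <- (1/3)*R2:  [    0     1  -5/3  |   4/3   1/3     0 ]
R1 <- R1 - (-1)*R2:  [     1      0  -7/15  |  23/15    1/3      0 ]
R3 <- R3 - (12)*R2:  [   0    0    1  |  -19   -4    1 ]
R1 <- R1 - (-7/15)*R3:  [      1       0       0  |   -22/3  -23/15    7/15 ]
R2 <- R2 - (-5/3)*R3:  [     0      1      0  |  -91/3  -19/3    5/3 ]
Right block of [I | A^{-1}] is the inverse:
[ -22/3  -23/15  7/15 ]
[ -91/3   -19/3   5/3 ]
[   -19      -4     1 ]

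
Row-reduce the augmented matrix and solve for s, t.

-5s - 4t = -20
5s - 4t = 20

(4, 0)

Forward elimination on [A|b]:
R2 <- R2 - (-1)*R1:  [  0  -8   0 ]
Row echelon form:
[ -5  -4  |  -20 ]
[  0  -8  |    0 ]
Back-substitution:
t = (0) / -8 = 0
s = (-20 - (-4)*(0)) / -5 = 4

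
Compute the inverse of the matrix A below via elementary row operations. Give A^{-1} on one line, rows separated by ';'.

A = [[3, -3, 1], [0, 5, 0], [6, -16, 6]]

Gauss-Jordan on [A | I]:
R1 <- (1/3)*R1:  [   1   -1  1/3  |  1/3    0    0 ]
R3 <- R3 - (6)*R1:  [   0  -10    4  |   -2    0    1 ]
R2 <- (1/5)*R2:  [   0    1    0  |    0  1/5    0 ]
R1 <- R1 - (-1)*R2:  [   1    0  1/3  |  1/3  1/5    0 ]
R3 <- R3 - (-10)*R2:  [  0   0   4  |  -2   2   1 ]
R3 <- (1/4)*R3:  [    0     0     1  |  -1/2   1/2   1/4 ]
R1 <- R1 - (1/3)*R3:  [     1      0      0  |    1/2   1/30  -1/12 ]
Right block of [I | A^{-1}] is the inverse:
[  1/2  1/30  -1/12 ]
[    0   1/5      0 ]
[ -1/2   1/2    1/4 ]

inverse = [1/2 1/30 -1/12; 0 1/5 0; -1/2 1/2 1/4]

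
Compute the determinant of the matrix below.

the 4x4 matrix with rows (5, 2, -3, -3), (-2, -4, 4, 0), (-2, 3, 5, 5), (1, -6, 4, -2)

det(A) = -152

Forward elimination:
R2 <- R2 - (-2/5)*R1:  [     0  -16/5   14/5   -6/5 ]
R3 <- R3 - (-2/5)*R1:  [    0  19/5  19/5  19/5 ]
R4 <- R4 - (1/5)*R1:  [     0  -32/5   23/5   -7/5 ]
R3 <- R3 - (-19/16)*R2:  [    0     0  57/8  19/8 ]
R4 <- R4 - (2)*R2:  [  0   0  -1   1 ]
R4 <- R4 - (-8/57)*R3:  [   0    0    0  4/3 ]
Upper-triangular form:
[ 5      2    -3    -3 ]
[ 0  -16/5  14/5  -6/5 ]
[ 0      0  57/8  19/8 ]
[ 0      0     0   4/3 ]
det(A) = (-1)^0 * (5) * (-16/5) * (57/8) * (4/3) = -152  (0 row swaps -> sign +1)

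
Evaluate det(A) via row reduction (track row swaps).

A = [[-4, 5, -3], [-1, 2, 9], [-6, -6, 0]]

Forward elimination:
R2 <- R2 - (1/4)*R1:  [    0   3/4  39/4 ]
R3 <- R3 - (3/2)*R1:  [     0  -27/2    9/2 ]
R3 <- R3 - (-18)*R2:  [   0    0  180 ]
Upper-triangular form:
[ -4    5    -3 ]
[  0  3/4  39/4 ]
[  0    0   180 ]
det(A) = (-1)^0 * (-4) * (3/4) * (180) = -540  (0 row swaps -> sign +1)

det(A) = -540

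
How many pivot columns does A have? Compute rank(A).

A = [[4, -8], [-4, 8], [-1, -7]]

Row reduction:
R2 <- R2 - (-1)*R1:  [ 0  0 ]
R3 <- R3 - (-1/4)*R1:  [  0  -9 ]
R2 <-> R3   (pivot in column 2 was zero)
[ 4  -8 ]
[ 0  -9 ]
[ 0   0 ]
Row echelon form:
[ 4  -8 ]
[ 0  -9 ]
[ 0   0 ]
Nonzero rows / pivot columns: 2

rank(A) = 2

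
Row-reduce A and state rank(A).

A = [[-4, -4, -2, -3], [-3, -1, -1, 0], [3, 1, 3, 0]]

Row reduction:
R2 <- R2 - (3/4)*R1:  [   0    2  1/2  9/4 ]
R3 <- R3 - (-3/4)*R1:  [    0    -2   3/2  -9/4 ]
R3 <- R3 - (-1)*R2:  [ 0  0  2  0 ]
Row echelon form:
[ -4  -4   -2   -3 ]
[  0   2  1/2  9/4 ]
[  0   0    2    0 ]
Nonzero rows / pivot columns: 3

rank(A) = 3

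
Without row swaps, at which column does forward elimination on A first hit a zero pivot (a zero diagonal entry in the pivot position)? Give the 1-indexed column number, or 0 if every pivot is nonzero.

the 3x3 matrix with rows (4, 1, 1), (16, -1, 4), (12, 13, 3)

Naive forward elimination:
R2 <- R2 - (4)*R1:  [  0  -5   0 ]
R3 <- R3 - (3)*R1:  [  0  10   0 ]
R3 <- R3 - (-2)*R2:  [ 0  0  0 ]
Matrix at this point:
[ 4   1  1 ]
[ 0  -5  0 ]
[ 0   0  0 ]
Pivot entry (3,3) in the last row is zero and there are no rows below to swap with -> zero pivot in column 3 (A is singular).

first zero-pivot column = 3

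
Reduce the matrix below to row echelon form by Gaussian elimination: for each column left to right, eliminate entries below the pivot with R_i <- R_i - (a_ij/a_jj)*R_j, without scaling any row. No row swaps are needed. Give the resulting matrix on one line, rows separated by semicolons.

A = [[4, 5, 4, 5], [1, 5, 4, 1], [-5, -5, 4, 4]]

Forward elimination:
R2 <- R2 - (1/4)*R1:  [    0  15/4     3  -1/4 ]
R3 <- R3 - (-5/4)*R1:  [    0   5/4     9  41/4 ]
R3 <- R3 - (1/3)*R2:  [    0     0     8  31/3 ]
Row echelon form:
[ 4     5  4     5 ]
[ 0  15/4  3  -1/4 ]
[ 0     0  8  31/3 ]

REF = [4 5 4 5; 0 15/4 3 -1/4; 0 0 8 31/3]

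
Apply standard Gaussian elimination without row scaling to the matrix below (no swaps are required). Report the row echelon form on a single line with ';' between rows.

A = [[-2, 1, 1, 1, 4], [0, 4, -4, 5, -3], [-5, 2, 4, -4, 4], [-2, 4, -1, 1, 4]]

REF = [-2 1 1 1 4; 0 4 -4 5 -3; 0 0 1 -47/8 -51/8; 0 0 0 17/8 69/8]

Forward elimination:
R3 <- R3 - (5/2)*R1:  [     0   -1/2    3/2  -13/2     -6 ]
R4 <- R4 - (1)*R1:  [  0   3  -2   0   0 ]
R3 <- R3 - (-1/8)*R2:  [     0      0      1  -47/8  -51/8 ]
R4 <- R4 - (3/4)*R2:  [     0      0      1  -15/4    9/4 ]
R4 <- R4 - (1)*R3:  [    0     0     0  17/8  69/8 ]
Row echelon form:
[ -2  1   1      1      4 ]
[  0  4  -4      5     -3 ]
[  0  0   1  -47/8  -51/8 ]
[  0  0   0   17/8   69/8 ]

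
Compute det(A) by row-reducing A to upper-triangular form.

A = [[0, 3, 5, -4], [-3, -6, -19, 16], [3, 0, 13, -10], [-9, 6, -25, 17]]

Forward elimination:
R1 <-> R2   (pivot in column 1 was zero)
[ -3  -6  -19   16 ]
[  0   3    5   -4 ]
[  3   0   13  -10 ]
[ -9   6  -25   17 ]
R3 <- R3 - (-1)*R1:  [  0  -6  -6   6 ]
R4 <- R4 - (3)*R1:  [   0   24   32  -31 ]
R3 <- R3 - (-2)*R2:  [  0   0   4  -2 ]
R4 <- R4 - (8)*R2:  [  0   0  -8   1 ]
R4 <- R4 - (-2)*R3:  [  0   0   0  -3 ]
Upper-triangular form:
[ -3  -6  -19  16 ]
[  0   3    5  -4 ]
[  0   0    4  -2 ]
[  0   0    0  -3 ]
det(A) = (-1)^1 * (-3) * (3) * (4) * (-3) = -108  (1 row swap -> sign -1)

det(A) = -108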